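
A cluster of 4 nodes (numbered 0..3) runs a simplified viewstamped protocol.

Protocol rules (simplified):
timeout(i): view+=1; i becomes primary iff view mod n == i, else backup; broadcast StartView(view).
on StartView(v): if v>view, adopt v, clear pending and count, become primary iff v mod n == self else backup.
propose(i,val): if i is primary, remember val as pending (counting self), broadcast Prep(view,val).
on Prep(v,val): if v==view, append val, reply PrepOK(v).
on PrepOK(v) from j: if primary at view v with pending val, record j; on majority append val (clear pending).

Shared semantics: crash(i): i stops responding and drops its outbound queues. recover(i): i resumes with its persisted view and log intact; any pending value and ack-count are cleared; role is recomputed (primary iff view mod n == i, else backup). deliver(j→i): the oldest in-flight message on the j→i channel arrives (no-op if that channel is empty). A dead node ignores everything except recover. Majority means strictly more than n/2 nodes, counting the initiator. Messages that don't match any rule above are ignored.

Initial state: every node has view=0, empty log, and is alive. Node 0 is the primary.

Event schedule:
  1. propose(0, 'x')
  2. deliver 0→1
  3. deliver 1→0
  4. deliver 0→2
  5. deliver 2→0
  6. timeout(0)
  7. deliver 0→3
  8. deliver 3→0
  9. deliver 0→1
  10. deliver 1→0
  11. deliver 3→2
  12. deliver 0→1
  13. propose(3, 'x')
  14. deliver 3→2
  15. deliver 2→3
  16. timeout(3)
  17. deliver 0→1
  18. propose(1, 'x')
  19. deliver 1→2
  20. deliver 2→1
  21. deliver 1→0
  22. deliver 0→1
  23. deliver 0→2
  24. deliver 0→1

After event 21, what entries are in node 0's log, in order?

x,x

step 1 propose(0,'x'): —
step 2 deliver 0→1: 1={back,v=0,log=x}
step 3 deliver 1→0: —
step 4 deliver 0→2: 2={back,v=0,log=x}
step 5 deliver 2→0: 0={prim,v=0,log=x}
step 6 timeout(0): 0={back,v=1,log=x}
step 7 deliver 0→3: 3={back,v=0,log=x}
step 8 deliver 3→0: —
step 9 deliver 0→1: 1={prim,v=1,log=x}
step 10 deliver 1→0: —
step 11 deliver 3→2: —
step 12 deliver 0→1: —
step 13 propose(3,'x'): —
step 14 deliver 3→2: —
step 15 deliver 2→3: —
step 16 timeout(3): 3={back,v=1,log=x}
step 17 deliver 0→1: —
step 18 propose(1,'x'): —
step 19 deliver 1→2: —
step 20 deliver 2→1: —
step 21 deliver 1→0: 0={back,v=1,log=x,x}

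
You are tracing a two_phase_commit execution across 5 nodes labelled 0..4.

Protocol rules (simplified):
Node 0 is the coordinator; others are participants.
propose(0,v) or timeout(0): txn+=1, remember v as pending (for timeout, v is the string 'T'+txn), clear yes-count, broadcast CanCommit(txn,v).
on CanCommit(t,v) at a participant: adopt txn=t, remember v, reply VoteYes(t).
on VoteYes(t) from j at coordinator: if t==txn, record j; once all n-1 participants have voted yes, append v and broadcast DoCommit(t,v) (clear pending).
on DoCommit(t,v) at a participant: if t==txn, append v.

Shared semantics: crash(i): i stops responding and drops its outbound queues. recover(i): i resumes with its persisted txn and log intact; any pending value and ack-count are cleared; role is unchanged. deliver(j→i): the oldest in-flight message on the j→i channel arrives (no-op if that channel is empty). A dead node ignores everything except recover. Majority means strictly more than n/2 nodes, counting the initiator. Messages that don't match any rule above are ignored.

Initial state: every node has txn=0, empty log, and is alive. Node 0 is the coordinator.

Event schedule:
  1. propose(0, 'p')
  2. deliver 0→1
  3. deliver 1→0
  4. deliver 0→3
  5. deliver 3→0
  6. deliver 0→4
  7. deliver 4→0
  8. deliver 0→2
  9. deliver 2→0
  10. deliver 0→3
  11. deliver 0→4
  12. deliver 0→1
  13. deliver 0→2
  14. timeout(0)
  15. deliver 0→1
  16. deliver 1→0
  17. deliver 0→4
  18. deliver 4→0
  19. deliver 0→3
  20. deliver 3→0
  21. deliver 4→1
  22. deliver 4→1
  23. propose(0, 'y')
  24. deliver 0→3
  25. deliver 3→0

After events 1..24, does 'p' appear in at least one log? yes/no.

e1 propose(0,'p'): 0[coor,t=1,-]
e2 deliver 0→1: 1[part,t=1,-]
e3 deliver 1→0: ·
e4 deliver 0→3: 3[part,t=1,-]
e5 deliver 3→0: ·
e6 deliver 0→4: 4[part,t=1,-]
e7 deliver 4→0: ·
e8 deliver 0→2: 2[part,t=1,-]
e9 deliver 2→0: 0[coor,t=1,p]
e10 deliver 0→3: 3[part,t=1,p]
e11 deliver 0→4: 4[part,t=1,p]
e12 deliver 0→1: 1[part,t=1,p]
e13 deliver 0→2: 2[part,t=1,p]
e14 timeout(0): 0[coor,t=2,p]
e15 deliver 0→1: 1[part,t=2,p]
e16 deliver 1→0: ·
e17 deliver 0→4: 4[part,t=2,p]
e18 deliver 4→0: ·
e19 deliver 0→3: 3[part,t=2,p]
e20 deliver 3→0: ·
e21 deliver 4→1: ·
e22 deliver 4→1: ·
e23 propose(0,'y'): 0[coor,t=3,p]
e24 deliver 0→3: 3[part,t=3,p]

yes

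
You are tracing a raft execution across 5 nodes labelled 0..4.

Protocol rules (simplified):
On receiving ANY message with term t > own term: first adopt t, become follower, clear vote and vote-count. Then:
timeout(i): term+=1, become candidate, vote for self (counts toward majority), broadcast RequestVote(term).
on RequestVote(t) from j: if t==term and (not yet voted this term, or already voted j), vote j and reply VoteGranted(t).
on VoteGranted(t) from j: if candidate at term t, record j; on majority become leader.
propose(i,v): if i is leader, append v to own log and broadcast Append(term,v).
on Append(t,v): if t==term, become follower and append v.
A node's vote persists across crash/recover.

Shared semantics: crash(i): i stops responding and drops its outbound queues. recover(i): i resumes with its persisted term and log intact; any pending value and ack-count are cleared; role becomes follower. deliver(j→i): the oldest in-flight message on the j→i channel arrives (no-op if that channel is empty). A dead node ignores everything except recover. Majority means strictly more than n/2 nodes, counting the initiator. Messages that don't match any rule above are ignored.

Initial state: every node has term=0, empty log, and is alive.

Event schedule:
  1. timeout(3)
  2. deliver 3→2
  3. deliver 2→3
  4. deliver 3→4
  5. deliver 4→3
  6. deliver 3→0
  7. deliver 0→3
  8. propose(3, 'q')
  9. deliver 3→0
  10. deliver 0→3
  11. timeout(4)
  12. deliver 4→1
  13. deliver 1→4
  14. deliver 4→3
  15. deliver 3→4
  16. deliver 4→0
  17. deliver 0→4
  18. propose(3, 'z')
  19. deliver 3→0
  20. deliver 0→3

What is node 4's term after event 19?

[1] timeout(3) → N3(cand t1 [-])
[2] deliver 3→2 → N2(foll t1 [-])
[3] deliver 2→3 → ∅
[4] deliver 3→4 → N4(foll t1 [-])
[5] deliver 4→3 → N3(lead t1 [-])
[6] deliver 3→0 → N0(foll t1 [-])
[7] deliver 0→3 → ∅
[8] propose(3,'q') → N3(lead t1 [q])
[9] deliver 3→0 → N0(foll t1 [q])
[10] deliver 0→3 → ∅
[11] timeout(4) → N4(cand t2 [-])
[12] deliver 4→1 → N1(foll t2 [-])
[13] deliver 1→4 → ∅
[14] deliver 4→3 → N3(foll t2 [q])
[15] deliver 3→4 → ∅
[16] deliver 4→0 → N0(foll t2 [q])
[17] deliver 0→4 → N4(lead t2 [-])
[18] propose(3,'z') → ∅
[19] deliver 3→0 → ∅

2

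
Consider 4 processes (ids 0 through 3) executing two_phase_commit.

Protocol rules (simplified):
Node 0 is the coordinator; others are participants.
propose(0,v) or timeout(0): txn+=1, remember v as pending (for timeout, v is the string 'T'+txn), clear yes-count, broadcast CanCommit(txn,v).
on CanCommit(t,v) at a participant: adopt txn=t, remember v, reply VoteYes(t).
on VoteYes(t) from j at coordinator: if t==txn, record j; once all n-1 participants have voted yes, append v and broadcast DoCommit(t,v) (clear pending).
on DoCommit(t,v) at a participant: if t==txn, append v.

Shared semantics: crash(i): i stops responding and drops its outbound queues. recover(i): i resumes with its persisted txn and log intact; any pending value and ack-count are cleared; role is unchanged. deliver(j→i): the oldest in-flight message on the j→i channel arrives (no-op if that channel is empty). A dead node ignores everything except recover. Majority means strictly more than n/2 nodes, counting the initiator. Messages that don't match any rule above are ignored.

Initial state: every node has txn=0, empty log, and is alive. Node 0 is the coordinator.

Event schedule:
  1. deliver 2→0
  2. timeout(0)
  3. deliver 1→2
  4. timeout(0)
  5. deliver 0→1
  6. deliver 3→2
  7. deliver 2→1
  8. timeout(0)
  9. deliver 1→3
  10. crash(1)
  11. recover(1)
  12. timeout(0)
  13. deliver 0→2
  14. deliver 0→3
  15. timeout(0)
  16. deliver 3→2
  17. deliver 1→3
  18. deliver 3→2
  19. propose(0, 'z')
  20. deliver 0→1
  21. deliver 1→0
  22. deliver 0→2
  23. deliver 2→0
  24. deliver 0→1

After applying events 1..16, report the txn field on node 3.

e1 deliver 2→0: ·
e2 timeout(0): 0[coor,t=1,-]
e3 deliver 1→2: ·
e4 timeout(0): 0[coor,t=2,-]
e5 deliver 0→1: 1[part,t=1,-]
e6 deliver 3→2: ·
e7 deliver 2→1: ·
e8 timeout(0): 0[coor,t=3,-]
e9 deliver 1→3: ·
e10 crash(1): 1[✗part,t=1,-]
e11 recover(1): 1[part,t=1,-]
e12 timeout(0): 0[coor,t=4,-]
e13 deliver 0→2: 2[part,t=1,-]
e14 deliver 0→3: 3[part,t=1,-]
e15 timeout(0): 0[coor,t=5,-]
e16 deliver 3→2: ·

1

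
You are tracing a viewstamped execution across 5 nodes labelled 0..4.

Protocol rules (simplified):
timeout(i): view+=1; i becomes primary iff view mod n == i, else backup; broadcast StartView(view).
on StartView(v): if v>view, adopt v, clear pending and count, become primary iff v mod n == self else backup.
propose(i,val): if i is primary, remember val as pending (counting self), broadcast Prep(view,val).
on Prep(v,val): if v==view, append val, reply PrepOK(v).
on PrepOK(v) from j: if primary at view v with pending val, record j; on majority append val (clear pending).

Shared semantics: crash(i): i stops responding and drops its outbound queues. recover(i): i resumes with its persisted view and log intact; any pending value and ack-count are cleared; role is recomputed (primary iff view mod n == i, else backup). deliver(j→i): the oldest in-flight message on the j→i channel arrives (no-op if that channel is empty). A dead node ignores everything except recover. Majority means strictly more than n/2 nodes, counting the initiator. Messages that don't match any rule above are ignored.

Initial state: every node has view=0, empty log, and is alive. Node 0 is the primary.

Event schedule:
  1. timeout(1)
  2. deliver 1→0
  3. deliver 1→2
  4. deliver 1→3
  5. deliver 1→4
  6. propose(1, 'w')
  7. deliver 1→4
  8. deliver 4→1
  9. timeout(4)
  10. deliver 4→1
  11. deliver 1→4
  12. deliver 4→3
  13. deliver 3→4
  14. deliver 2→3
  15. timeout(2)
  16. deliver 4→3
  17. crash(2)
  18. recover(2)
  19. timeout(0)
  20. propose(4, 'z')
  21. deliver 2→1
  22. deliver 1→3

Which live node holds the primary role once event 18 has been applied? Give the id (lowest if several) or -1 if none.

2

[1] timeout(1) → N1(prim v1 [-])
[2] deliver 1→0 → N0(back v1 [-])
[3] deliver 1→2 → N2(back v1 [-])
[4] deliver 1→3 → N3(back v1 [-])
[5] deliver 1→4 → N4(back v1 [-])
[6] propose(1,'w') → ∅
[7] deliver 1→4 → N4(back v1 [w])
[8] deliver 4→1 → ∅
[9] timeout(4) → N4(back v2 [w])
[10] deliver 4→1 → N1(back v2 [-])
[11] deliver 1→4 → ∅
[12] deliver 4→3 → N3(back v2 [-])
[13] deliver 3→4 → ∅
[14] deliver 2→3 → ∅
[15] timeout(2) → N2(prim v2 [-])
[16] deliver 4→3 → ∅
[17] crash(2) → N2(✗prim v2 [-])
[18] recover(2) → N2(prim v2 [-])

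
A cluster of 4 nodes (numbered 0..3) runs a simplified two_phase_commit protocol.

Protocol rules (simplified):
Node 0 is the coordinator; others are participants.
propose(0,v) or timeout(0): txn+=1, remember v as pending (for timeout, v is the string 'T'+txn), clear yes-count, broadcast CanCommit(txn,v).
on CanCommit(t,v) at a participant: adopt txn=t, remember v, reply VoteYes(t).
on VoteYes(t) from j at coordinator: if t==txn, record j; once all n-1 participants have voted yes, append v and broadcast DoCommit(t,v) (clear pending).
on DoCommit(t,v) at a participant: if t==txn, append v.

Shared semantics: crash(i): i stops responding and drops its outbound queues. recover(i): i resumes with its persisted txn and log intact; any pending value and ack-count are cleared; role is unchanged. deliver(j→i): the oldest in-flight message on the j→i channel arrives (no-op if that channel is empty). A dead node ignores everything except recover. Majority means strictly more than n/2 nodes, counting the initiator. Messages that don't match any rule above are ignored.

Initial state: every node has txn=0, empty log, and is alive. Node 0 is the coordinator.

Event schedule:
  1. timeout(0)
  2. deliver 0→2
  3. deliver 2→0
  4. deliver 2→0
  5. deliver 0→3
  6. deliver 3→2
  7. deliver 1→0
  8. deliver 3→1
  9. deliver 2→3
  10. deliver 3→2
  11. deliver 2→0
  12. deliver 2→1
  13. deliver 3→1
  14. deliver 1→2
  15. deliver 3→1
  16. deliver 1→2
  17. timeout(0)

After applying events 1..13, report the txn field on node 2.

1

e1 timeout(0): 0[coor,t=1,-]
e2 deliver 0→2: 2[part,t=1,-]
e3 deliver 2→0: ·
e4 deliver 2→0: ·
e5 deliver 0→3: 3[part,t=1,-]
e6 deliver 3→2: ·
e7 deliver 1→0: ·
e8 deliver 3→1: ·
e9 deliver 2→3: ·
e10 deliver 3→2: ·
e11 deliver 2→0: ·
e12 deliver 2→1: ·
e13 deliver 3→1: ·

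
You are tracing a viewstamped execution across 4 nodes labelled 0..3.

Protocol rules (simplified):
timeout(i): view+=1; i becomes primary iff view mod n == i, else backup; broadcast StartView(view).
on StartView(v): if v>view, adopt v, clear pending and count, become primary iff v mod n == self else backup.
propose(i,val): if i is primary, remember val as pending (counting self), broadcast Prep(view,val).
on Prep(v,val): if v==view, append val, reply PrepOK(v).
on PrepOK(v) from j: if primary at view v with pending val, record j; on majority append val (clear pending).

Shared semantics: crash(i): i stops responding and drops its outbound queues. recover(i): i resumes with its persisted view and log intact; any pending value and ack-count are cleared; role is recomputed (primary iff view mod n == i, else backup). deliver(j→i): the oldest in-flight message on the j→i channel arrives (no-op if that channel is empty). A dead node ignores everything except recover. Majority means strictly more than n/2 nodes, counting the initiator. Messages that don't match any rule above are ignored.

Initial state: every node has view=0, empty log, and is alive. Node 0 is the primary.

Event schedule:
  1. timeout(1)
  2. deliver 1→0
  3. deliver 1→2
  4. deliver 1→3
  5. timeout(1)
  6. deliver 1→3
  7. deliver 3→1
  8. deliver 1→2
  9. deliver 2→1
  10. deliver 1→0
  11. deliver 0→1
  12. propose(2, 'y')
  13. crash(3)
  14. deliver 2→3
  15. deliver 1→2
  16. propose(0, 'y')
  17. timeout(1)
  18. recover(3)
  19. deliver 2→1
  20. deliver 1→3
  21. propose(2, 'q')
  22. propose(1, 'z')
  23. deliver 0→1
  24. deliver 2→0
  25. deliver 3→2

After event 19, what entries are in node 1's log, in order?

empty

after 1 — timeout(1): n1:prim/v1/[-]
after 2 — deliver 1→0: n0:back/v1/[-]
after 3 — deliver 1→2: n2:back/v1/[-]
after 4 — deliver 1→3: n3:back/v1/[-]
after 5 — timeout(1): n1:back/v2/[-]
after 6 — deliver 1→3: n3:back/v2/[-]
after 7 — deliver 3→1: ·
after 8 — deliver 1→2: n2:prim/v2/[-]
after 9 — deliver 2→1: ·
after 10 — deliver 1→0: n0:back/v2/[-]
after 11 — deliver 0→1: ·
after 12 — propose(2,'y'): ·
after 13 — crash(3): n3:✗back/v2/[-]
after 14 — deliver 2→3: ·
after 15 — deliver 1→2: ·
after 16 — propose(0,'y'): ·
after 17 — timeout(1): n1:back/v3/[-]
after 18 — recover(3): n3:back/v2/[-]
after 19 — deliver 2→1: ·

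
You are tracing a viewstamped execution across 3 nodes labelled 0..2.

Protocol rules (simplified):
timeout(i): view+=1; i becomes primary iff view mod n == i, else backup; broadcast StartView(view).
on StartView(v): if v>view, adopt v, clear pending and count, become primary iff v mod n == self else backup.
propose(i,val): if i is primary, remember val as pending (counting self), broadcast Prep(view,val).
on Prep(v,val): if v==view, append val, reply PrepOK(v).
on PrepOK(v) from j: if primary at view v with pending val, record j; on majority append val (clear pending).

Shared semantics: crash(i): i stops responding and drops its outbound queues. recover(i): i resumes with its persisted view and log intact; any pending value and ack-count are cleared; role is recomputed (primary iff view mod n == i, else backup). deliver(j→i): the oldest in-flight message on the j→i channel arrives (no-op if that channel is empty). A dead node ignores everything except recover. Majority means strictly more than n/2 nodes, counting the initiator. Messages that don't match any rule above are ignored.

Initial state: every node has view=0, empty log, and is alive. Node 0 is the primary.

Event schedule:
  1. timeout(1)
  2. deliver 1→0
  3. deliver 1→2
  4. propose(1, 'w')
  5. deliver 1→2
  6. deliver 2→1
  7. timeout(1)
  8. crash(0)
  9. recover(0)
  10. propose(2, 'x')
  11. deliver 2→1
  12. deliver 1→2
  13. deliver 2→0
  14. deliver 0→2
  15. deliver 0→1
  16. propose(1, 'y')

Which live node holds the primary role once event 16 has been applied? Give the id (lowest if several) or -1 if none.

[1] timeout(1) → N1(prim v1 [-])
[2] deliver 1→0 → N0(back v1 [-])
[3] deliver 1→2 → N2(back v1 [-])
[4] propose(1,'w') → ∅
[5] deliver 1→2 → N2(back v1 [w])
[6] deliver 2→1 → N1(prim v1 [w])
[7] timeout(1) → N1(back v2 [w])
[8] crash(0) → N0(✗back v1 [-])
[9] recover(0) → N0(back v1 [-])
[10] propose(2,'x') → ∅
[11] deliver 2→1 → ∅
[12] deliver 1→2 → N2(prim v2 [w])
[13] deliver 2→0 → ∅
[14] deliver 0→2 → ∅
[15] deliver 0→1 → ∅
[16] propose(1,'y') → ∅

2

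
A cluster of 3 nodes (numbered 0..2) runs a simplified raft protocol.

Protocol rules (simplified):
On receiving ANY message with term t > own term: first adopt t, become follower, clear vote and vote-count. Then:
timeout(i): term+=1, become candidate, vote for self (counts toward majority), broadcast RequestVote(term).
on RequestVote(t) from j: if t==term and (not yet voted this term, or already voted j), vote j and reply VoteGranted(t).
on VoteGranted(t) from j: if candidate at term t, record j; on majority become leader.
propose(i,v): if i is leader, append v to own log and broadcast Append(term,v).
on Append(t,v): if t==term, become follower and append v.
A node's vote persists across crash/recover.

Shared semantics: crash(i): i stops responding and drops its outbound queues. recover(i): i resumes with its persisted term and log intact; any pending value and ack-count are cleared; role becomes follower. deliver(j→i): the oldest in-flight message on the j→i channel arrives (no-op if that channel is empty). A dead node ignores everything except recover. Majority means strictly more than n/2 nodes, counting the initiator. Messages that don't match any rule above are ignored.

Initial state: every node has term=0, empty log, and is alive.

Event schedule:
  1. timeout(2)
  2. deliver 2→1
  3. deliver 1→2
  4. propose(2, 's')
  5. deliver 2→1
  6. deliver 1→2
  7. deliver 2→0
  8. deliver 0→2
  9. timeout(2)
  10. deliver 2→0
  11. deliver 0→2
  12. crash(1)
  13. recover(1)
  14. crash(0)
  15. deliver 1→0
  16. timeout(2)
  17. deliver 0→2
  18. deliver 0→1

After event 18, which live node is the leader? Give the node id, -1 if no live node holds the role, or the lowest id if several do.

1. timeout(2):  <2:cand t1 ->
2. deliver 2→1:  <1:foll t1 ->
3. deliver 1→2:  <2:lead t1 ->
4. propose(2,'s'):  <2:lead t1 s>
5. deliver 2→1:  <1:foll t1 s>
6. deliver 1→2:  nop
7. deliver 2→0:  <0:foll t1 ->
8. deliver 0→2:  nop
9. timeout(2):  <2:cand t2 s>
10. deliver 2→0:  <0:foll t1 s>
11. deliver 0→2:  nop
12. crash(1):  <1:✗foll t1 s>
13. recover(1):  <1:foll t1 s>
14. crash(0):  <0:✗foll t1 s>
15. deliver 1→0:  nop
16. timeout(2):  <2:cand t3 s>
17. deliver 0→2:  nop
18. deliver 0→1:  nop

-1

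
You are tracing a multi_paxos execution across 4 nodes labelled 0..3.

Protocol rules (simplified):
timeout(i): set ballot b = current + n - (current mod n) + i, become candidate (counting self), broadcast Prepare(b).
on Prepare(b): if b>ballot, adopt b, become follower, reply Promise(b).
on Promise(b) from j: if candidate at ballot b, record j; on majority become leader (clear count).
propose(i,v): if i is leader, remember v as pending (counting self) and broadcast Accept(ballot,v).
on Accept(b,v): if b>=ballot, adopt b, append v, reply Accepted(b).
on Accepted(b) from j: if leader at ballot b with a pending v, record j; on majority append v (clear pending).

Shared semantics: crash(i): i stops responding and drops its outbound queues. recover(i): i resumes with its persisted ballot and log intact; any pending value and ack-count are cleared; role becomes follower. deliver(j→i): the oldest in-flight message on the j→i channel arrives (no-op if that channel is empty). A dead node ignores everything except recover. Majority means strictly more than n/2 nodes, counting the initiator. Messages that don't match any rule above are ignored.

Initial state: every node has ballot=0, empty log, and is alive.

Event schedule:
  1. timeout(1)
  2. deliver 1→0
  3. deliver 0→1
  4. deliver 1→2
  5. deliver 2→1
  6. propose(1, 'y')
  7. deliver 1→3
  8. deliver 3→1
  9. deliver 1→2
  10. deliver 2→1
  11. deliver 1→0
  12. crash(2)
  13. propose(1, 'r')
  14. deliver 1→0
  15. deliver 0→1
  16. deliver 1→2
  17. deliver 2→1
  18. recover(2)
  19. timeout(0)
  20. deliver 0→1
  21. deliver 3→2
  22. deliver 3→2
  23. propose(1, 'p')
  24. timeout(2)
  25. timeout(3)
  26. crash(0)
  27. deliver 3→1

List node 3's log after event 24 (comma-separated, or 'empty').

empty

after 1 — timeout(1): n1:cand/b5/[-]
after 2 — deliver 1→0: n0:foll/b5/[-]
after 3 — deliver 0→1: ·
after 4 — deliver 1→2: n2:foll/b5/[-]
after 5 — deliver 2→1: n1:lead/b5/[-]
after 6 — propose(1,'y'): ·
after 7 — deliver 1→3: n3:foll/b5/[-]
after 8 — deliver 3→1: ·
after 9 — deliver 1→2: n2:foll/b5/[y]
after 10 — deliver 2→1: ·
after 11 — deliver 1→0: n0:foll/b5/[y]
after 12 — crash(2): n2:✗foll/b5/[y]
after 13 — propose(1,'r'): ·
after 14 — deliver 1→0: n0:foll/b5/[y,r]
after 15 — deliver 0→1: ·
after 16 — deliver 1→2: ·
after 17 — deliver 2→1: ·
after 18 — recover(2): n2:foll/b5/[y]
after 19 — timeout(0): n0:cand/b8/[y,r]
after 20 — deliver 0→1: ·
after 21 — deliver 3→2: ·
after 22 — deliver 3→2: ·
after 23 — propose(1,'p'): ·
after 24 — timeout(2): n2:cand/b10/[y]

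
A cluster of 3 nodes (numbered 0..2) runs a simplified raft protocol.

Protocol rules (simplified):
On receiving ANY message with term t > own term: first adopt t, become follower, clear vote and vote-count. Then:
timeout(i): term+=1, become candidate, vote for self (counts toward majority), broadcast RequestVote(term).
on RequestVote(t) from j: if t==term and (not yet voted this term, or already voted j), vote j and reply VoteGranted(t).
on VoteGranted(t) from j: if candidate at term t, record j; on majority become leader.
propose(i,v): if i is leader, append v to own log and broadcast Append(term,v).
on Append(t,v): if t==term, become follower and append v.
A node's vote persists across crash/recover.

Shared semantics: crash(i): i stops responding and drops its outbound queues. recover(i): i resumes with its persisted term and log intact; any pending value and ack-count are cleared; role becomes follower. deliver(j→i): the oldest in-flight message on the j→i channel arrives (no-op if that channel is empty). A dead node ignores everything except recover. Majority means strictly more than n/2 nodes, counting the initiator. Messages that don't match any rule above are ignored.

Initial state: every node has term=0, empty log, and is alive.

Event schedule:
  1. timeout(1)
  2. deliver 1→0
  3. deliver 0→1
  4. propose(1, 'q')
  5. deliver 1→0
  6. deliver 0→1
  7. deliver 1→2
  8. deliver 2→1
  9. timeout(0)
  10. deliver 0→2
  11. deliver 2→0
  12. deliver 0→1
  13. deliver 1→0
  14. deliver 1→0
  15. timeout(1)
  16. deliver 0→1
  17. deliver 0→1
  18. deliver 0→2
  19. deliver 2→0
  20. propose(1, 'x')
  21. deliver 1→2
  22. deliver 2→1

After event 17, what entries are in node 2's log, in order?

e1 timeout(1): 1[cand,t=1,-]
e2 deliver 1→0: 0[foll,t=1,-]
e3 deliver 0→1: 1[lead,t=1,-]
e4 propose(1,'q'): 1[lead,t=1,q]
e5 deliver 1→0: 0[foll,t=1,q]
e6 deliver 0→1: ·
e7 deliver 1→2: 2[foll,t=1,-]
e8 deliver 2→1: ·
e9 timeout(0): 0[cand,t=2,q]
e10 deliver 0→2: 2[foll,t=2,-]
e11 deliver 2→0: 0[lead,t=2,q]
e12 deliver 0→1: 1[foll,t=2,q]
e13 deliver 1→0: ·
e14 deliver 1→0: ·
e15 timeout(1): 1[cand,t=3,q]
e16 deliver 0→1: ·
e17 deliver 0→1: ·

empty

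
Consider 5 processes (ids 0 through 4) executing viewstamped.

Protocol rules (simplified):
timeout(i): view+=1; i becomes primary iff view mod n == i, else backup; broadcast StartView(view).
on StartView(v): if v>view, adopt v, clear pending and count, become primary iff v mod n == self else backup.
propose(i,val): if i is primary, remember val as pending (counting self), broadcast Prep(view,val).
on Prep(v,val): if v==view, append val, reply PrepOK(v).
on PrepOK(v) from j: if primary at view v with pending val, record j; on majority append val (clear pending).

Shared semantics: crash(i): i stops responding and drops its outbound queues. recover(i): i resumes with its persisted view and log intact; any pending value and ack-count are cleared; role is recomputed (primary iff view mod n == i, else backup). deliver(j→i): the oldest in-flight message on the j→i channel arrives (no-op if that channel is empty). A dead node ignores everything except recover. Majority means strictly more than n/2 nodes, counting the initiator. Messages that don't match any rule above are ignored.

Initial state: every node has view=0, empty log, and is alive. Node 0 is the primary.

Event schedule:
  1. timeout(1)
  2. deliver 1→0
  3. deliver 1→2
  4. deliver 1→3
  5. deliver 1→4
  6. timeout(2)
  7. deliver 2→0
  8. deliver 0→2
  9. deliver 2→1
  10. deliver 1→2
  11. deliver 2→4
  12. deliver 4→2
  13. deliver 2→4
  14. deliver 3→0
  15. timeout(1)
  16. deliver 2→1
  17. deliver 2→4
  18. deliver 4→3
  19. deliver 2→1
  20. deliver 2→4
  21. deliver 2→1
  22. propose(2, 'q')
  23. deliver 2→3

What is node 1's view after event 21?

e1 timeout(1): 1[prim,v=1,-]
e2 deliver 1→0: 0[back,v=1,-]
e3 deliver 1→2: 2[back,v=1,-]
e4 deliver 1→3: 3[back,v=1,-]
e5 deliver 1→4: 4[back,v=1,-]
e6 timeout(2): 2[prim,v=2,-]
e7 deliver 2→0: 0[back,v=2,-]
e8 deliver 0→2: ·
e9 deliver 2→1: 1[back,v=2,-]
e10 deliver 1→2: ·
e11 deliver 2→4: 4[back,v=2,-]
e12 deliver 4→2: ·
e13 deliver 2→4: ·
e14 deliver 3→0: ·
e15 timeout(1): 1[back,v=3,-]
e16 deliver 2→1: ·
e17 deliver 2→4: ·
e18 deliver 4→3: ·
e19 deliver 2→1: ·
e20 deliver 2→4: ·
e21 deliver 2→1: ·

3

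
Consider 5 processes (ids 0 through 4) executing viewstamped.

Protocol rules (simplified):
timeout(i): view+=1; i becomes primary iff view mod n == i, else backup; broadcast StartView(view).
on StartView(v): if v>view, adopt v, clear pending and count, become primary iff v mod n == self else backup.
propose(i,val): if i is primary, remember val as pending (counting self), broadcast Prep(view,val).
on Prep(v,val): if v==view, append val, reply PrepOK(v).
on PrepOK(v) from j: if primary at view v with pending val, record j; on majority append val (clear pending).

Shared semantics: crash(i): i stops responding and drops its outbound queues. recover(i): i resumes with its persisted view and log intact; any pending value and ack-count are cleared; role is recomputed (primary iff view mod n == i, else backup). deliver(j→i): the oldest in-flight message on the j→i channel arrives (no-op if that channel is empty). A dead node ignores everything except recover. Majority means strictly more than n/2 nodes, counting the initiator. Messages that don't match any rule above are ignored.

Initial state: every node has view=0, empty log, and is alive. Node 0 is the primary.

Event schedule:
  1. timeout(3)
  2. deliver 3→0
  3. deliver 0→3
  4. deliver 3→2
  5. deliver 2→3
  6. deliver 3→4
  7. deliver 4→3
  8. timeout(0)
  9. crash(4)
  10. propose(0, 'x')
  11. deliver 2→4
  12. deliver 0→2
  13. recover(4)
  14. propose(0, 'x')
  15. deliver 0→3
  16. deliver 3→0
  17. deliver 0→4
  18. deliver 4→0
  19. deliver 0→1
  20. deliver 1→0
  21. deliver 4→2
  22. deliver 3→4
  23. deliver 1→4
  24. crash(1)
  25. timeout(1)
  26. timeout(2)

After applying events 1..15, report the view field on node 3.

after 1 — timeout(3): n3:back/v1/[-]
after 2 — deliver 3→0: n0:back/v1/[-]
after 3 — deliver 0→3: ·
after 4 — deliver 3→2: n2:back/v1/[-]
after 5 — deliver 2→3: ·
after 6 — deliver 3→4: n4:back/v1/[-]
after 7 — deliver 4→3: ·
after 8 — timeout(0): n0:back/v2/[-]
after 9 — crash(4): n4:✗back/v1/[-]
after 10 — propose(0,'x'): ·
after 11 — deliver 2→4: ·
after 12 — deliver 0→2: n2:prim/v2/[-]
after 13 — recover(4): n4:back/v1/[-]
after 14 — propose(0,'x'): ·
after 15 — deliver 0→3: n3:back/v2/[-]

2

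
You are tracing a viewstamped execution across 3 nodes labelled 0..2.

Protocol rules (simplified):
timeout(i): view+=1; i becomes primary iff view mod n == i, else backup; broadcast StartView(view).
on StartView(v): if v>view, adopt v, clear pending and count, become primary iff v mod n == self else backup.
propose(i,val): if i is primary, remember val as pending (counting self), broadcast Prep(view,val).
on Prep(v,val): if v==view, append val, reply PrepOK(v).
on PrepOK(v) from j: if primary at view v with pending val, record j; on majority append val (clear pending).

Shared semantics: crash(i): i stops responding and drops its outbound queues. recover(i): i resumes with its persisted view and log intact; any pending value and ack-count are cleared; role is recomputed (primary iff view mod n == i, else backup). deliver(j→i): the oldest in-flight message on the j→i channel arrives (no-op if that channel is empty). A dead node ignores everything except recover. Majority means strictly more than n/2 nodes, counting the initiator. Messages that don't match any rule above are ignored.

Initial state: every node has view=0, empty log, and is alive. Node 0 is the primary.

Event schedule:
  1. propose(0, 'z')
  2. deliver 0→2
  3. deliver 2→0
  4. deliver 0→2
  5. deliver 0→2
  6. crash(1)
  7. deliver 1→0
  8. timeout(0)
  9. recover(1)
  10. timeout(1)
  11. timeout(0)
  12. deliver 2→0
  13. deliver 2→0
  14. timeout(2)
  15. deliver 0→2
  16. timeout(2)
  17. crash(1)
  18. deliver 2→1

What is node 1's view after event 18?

[1] propose(0,'z') → ∅
[2] deliver 0→2 → N2(back v0 [z])
[3] deliver 2→0 → N0(prim v0 [z])
[4] deliver 0→2 → ∅
[5] deliver 0→2 → ∅
[6] crash(1) → N1(✗back v0 [-])
[7] deliver 1→0 → ∅
[8] timeout(0) → N0(back v1 [z])
[9] recover(1) → N1(back v0 [-])
[10] timeout(1) → N1(prim v1 [-])
[11] timeout(0) → N0(back v2 [z])
[12] deliver 2→0 → ∅
[13] deliver 2→0 → ∅
[14] timeout(2) → N2(back v1 [z])
[15] deliver 0→2 → ∅
[16] timeout(2) → N2(prim v2 [z])
[17] crash(1) → N1(✗prim v1 [-])
[18] deliver 2→1 → ∅

1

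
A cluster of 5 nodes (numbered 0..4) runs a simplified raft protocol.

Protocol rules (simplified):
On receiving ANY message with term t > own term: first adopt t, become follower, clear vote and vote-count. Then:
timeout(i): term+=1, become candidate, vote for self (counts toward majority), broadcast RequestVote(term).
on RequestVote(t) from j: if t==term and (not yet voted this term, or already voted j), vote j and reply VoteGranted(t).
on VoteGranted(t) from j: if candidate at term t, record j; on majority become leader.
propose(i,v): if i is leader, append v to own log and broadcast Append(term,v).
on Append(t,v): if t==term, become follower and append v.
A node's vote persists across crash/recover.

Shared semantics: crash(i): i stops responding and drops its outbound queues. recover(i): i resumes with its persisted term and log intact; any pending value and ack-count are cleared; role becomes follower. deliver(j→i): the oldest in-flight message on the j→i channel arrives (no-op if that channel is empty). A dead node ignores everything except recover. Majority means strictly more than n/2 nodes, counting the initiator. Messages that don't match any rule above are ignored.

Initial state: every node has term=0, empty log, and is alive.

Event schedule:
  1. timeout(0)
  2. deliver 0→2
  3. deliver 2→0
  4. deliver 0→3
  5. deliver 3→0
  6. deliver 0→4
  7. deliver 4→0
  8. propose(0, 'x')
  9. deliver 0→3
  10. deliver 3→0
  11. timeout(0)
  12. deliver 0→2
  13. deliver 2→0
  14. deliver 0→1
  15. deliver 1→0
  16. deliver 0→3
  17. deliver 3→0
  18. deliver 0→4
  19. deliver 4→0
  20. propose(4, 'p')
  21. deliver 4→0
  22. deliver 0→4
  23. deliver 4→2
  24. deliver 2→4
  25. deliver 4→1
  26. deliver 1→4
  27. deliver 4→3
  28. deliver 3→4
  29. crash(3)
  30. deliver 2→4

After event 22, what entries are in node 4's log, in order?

x

[1] timeout(0) → N0(cand t1 [-])
[2] deliver 0→2 → N2(foll t1 [-])
[3] deliver 2→0 → ∅
[4] deliver 0→3 → N3(foll t1 [-])
[5] deliver 3→0 → N0(lead t1 [-])
[6] deliver 0→4 → N4(foll t1 [-])
[7] deliver 4→0 → ∅
[8] propose(0,'x') → N0(lead t1 [x])
[9] deliver 0→3 → N3(foll t1 [x])
[10] deliver 3→0 → ∅
[11] timeout(0) → N0(cand t2 [x])
[12] deliver 0→2 → N2(foll t1 [x])
[13] deliver 2→0 → ∅
[14] deliver 0→1 → N1(foll t1 [-])
[15] deliver 1→0 → ∅
[16] deliver 0→3 → N3(foll t2 [x])
[17] deliver 3→0 → ∅
[18] deliver 0→4 → N4(foll t1 [x])
[19] deliver 4→0 → ∅
[20] propose(4,'p') → ∅
[21] deliver 4→0 → ∅
[22] deliver 0→4 → N4(foll t2 [x])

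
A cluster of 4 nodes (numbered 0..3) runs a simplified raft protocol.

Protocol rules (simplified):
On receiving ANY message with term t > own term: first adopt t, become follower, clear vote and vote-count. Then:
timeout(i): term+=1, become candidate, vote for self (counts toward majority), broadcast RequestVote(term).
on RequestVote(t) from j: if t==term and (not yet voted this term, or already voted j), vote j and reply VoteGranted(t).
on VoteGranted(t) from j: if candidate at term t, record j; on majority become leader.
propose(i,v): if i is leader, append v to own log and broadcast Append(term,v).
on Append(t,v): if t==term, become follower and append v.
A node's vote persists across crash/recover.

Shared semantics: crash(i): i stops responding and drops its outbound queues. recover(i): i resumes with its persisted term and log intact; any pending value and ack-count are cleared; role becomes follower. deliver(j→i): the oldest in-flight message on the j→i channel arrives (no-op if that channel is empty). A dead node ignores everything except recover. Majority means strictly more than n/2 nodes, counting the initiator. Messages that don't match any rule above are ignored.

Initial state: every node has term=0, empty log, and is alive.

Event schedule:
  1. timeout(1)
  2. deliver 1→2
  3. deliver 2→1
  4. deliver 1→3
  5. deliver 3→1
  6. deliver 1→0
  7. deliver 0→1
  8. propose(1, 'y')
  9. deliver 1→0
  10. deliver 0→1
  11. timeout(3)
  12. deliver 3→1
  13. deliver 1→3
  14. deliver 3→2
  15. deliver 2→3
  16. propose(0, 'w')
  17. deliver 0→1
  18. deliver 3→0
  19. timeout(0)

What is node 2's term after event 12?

1

1. timeout(1):  <1:cand t1 ->
2. deliver 1→2:  <2:foll t1 ->
3. deliver 2→1:  nop
4. deliver 1→3:  <3:foll t1 ->
5. deliver 3→1:  <1:lead t1 ->
6. deliver 1→0:  <0:foll t1 ->
7. deliver 0→1:  nop
8. propose(1,'y'):  <1:lead t1 y>
9. deliver 1→0:  <0:foll t1 y>
10. deliver 0→1:  nop
11. timeout(3):  <3:cand t2 ->
12. deliver 3→1:  <1:foll t2 y>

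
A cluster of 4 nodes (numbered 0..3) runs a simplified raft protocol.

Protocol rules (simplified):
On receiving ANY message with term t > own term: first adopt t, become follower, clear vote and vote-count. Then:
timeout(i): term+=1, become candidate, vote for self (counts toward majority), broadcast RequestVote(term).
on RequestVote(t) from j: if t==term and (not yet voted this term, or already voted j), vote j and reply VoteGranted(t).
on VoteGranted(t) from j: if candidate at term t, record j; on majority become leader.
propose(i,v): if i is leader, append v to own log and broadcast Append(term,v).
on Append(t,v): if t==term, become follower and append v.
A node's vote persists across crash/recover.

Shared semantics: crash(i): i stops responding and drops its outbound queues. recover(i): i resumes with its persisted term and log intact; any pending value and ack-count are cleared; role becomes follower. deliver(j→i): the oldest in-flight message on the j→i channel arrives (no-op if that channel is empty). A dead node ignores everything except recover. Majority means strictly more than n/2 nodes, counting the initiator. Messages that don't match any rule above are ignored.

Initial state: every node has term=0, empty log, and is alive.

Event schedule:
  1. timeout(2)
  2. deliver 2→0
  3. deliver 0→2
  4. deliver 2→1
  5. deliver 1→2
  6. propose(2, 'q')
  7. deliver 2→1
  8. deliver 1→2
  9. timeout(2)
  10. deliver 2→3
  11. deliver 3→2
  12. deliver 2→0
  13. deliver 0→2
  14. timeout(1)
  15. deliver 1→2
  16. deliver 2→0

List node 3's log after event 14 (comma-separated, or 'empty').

empty

1. timeout(2):  <2:cand t1 ->
2. deliver 2→0:  <0:foll t1 ->
3. deliver 0→2:  nop
4. deliver 2→1:  <1:foll t1 ->
5. deliver 1→2:  <2:lead t1 ->
6. propose(2,'q'):  <2:lead t1 q>
7. deliver 2→1:  <1:foll t1 q>
8. deliver 1→2:  nop
9. timeout(2):  <2:cand t2 q>
10. deliver 2→3:  <3:foll t1 ->
11. deliver 3→2:  nop
12. deliver 2→0:  <0:foll t1 q>
13. deliver 0→2:  nop
14. timeout(1):  <1:cand t2 q>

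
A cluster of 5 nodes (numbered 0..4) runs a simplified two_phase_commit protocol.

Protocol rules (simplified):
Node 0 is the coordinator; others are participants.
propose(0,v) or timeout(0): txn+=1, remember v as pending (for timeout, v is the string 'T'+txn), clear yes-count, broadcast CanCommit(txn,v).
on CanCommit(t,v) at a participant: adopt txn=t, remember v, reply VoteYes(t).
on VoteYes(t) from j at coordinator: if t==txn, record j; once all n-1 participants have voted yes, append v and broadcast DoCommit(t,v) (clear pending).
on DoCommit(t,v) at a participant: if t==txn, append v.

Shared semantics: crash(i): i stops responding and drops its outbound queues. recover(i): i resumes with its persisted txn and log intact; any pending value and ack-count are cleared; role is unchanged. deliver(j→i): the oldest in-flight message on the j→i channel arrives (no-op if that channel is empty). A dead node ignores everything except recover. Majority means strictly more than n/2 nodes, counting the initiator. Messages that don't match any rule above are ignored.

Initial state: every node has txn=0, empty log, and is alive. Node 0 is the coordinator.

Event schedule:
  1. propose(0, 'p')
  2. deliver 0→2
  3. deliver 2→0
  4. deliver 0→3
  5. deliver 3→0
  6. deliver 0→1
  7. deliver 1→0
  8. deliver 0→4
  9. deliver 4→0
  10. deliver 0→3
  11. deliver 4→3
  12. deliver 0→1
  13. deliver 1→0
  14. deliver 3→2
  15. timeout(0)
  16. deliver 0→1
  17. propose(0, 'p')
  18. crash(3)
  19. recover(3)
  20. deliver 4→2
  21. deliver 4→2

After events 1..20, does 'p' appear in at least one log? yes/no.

yes

e1 propose(0,'p'): 0[coor,t=1,-]
e2 deliver 0→2: 2[part,t=1,-]
e3 deliver 2→0: ·
e4 deliver 0→3: 3[part,t=1,-]
e5 deliver 3→0: ·
e6 deliver 0→1: 1[part,t=1,-]
e7 deliver 1→0: ·
e8 deliver 0→4: 4[part,t=1,-]
e9 deliver 4→0: 0[coor,t=1,p]
e10 deliver 0→3: 3[part,t=1,p]
e11 deliver 4→3: ·
e12 deliver 0→1: 1[part,t=1,p]
e13 deliver 1→0: ·
e14 deliver 3→2: ·
e15 timeout(0): 0[coor,t=2,p]
e16 deliver 0→1: 1[part,t=2,p]
e17 propose(0,'p'): 0[coor,t=3,p]
e18 crash(3): 3[✗part,t=1,p]
e19 recover(3): 3[part,t=1,p]
e20 deliver 4→2: ·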